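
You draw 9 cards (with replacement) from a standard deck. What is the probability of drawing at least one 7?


P(not a 7) = 48/52 = 12/13
P(none in 9 draws) = (12/13)^9 = 5159780352/10604499373
P(≥1 7) = 1 - 5159780352/10604499373 = 5444719021/10604499373

P = 5444719021/10604499373 ≈ 51.34%


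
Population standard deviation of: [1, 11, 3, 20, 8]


Mean = 43/5
  (1-43/5)²=1444/25
  (11-43/5)²=144/25
  (3-43/5)²=784/25
  (20-43/5)²=3249/25
  (8-43/5)²=9/25
Σ(x-μ)² = 1126/5
σ² = (1126/5)/5 = 1126/25

σ = √(1126/25) ≈ 6.7112


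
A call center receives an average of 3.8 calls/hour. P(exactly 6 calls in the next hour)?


Poisson(λ=3.8): P(X=6) = e^(-λ)×λ^k/k!
= e^(-3.8) × 3.8^6 / 6!
≈ 0.02237077186 × 3010.936384 / 720 ≈ 0.093551

P(X=6) ≈ 0.093551 ≈ 9.36%


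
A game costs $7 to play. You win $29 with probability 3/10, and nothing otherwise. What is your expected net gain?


E[gain] = (29-7)×3/10 + (-7)×7/10
= 33/5 - 49/10 = 17/10

Expected net gain = $17/10 ≈ $1.70


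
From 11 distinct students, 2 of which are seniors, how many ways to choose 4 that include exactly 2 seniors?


Choose 2 of the 2 seniors and 2 of the other 9 students:
C(2,2)×C(9,2) = 1×36 = 36

36


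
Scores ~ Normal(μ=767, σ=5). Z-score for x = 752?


z = (x - μ)/σ = (752 - 767)/5 = -3.0

z = -3.0


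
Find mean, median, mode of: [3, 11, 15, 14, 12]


Sorted: [3, 11, 12, 14, 15]
Mean = 55/5 = 11
Median = 12
Freq: {3: 1, 11: 1, 15: 1, 14: 1, 12: 1}
Mode: No mode

Mean=11, Median=12, Mode=No mode


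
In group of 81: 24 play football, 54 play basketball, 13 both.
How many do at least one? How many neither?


|A∪B| = 24+54-13 = 65
Neither = 81-65 = 16

At least one: 65; Neither: 16


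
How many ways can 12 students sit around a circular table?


Circular arrangements of 12 distinct objects: fix one position to break rotational symmetry.
(n-1)! = 11! = 39916800

39916800


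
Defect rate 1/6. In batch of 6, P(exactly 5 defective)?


Binomial: P(X=5) = C(6,5)×p^5×(1-p)^1
= 6 × 1/7776 × 5/6 = 5/7776

P(X=5) = 5/7776 ≈ 0.06%


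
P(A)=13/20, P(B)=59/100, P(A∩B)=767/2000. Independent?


P(A)×P(B) = 767/2000
P(A∩B) = 767/2000
Equal ✓ → Independent

Yes, independent


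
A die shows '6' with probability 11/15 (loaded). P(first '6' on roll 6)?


Geometric: P(X=6) = (1-p)^(k-1)×p = (4/15)^5×11/15 = 11264/11390625

P(X=6) = 11264/11390625 ≈ 0.10%


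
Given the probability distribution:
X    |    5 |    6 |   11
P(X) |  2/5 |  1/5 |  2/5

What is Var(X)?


E[X] = 38/5
E[X²] = 328/5
Var(X) = E[X²] - (E[X])² = 328/5 - 1444/25 = 196/25

Var(X) = 196/25 ≈ 7.8400


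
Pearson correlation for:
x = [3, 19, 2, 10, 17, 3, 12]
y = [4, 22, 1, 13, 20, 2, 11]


n=7, Σx=66, Σy=73, Σxy=1040, Σx²=916, Σy²=1195
r = (7×1040 - 66×73)/√((7×916 - 66²)(7×1195 - 73²))
= 2462/√(2056×3036) = 2462/√6242016 ≈ 2462/2498.4027 ≈ 0.9854

r ≈ 0.9854


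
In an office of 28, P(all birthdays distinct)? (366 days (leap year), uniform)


P(all different) = Π(366-i)/366 for i=0..27
= (366/366)×(365/366)×...×(339/366)
= 0.346570

P ≈ 0.3466 ≈ 34.66%


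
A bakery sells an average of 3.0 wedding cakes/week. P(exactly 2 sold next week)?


Poisson(λ=3.0): P(X=2) = e^(-λ)×λ^k/k!
= e^(-3.0) × 3.0^2 / 2!
≈ 0.04978706837 × 9 / 2 ≈ 0.224042

P(X=2) ≈ 0.224042 ≈ 22.40%


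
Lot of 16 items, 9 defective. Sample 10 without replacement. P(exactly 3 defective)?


Hypergeometric: C(9,3)×C(7,7)/C(16,10)
= 84×1/8008 = 3/286

P(X=3) = 3/286 ≈ 1.05%


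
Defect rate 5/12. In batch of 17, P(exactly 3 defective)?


Binomial: P(X=3) = C(17,3)×p^3×(1-p)^14
= 680 × 125/1728 × 678223072849/1283918464548864 = 7206120149020625/277326388342554624

P(X=3) = 7206120149020625/277326388342554624 ≈ 2.60%


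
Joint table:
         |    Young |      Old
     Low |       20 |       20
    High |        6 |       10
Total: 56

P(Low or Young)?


P(Low∨Young) = P(Low) + P(Young) - P(Low∧Young)
= (40 + 26 - 20)/56 = 46/56 = 23/28

P = 23/28 ≈ 82.14%


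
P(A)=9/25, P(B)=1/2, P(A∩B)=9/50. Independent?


P(A)×P(B) = 9/50
P(A∩B) = 9/50
Equal ✓ → Independent

Yes, independent


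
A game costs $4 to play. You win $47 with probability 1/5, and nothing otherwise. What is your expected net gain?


E[gain] = (47-4)×1/5 + (-4)×4/5
= 43/5 - 16/5 = 27/5

Expected net gain = $27/5 ≈ $5.40


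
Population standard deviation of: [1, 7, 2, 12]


Mean = 22/4 = 11/2
  (1-11/2)²=81/4
  (7-11/2)²=9/4
  (2-11/2)²=49/4
  (12-11/2)²=169/4
Σ(x-μ)² = 77
σ² = 77/4

σ = √(77/4) ≈ 4.3875


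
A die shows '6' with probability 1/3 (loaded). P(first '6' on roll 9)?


Geometric: P(X=9) = (1-p)^(k-1)×p = (2/3)^8×1/3 = 256/19683

P(X=9) = 256/19683 ≈ 1.30%


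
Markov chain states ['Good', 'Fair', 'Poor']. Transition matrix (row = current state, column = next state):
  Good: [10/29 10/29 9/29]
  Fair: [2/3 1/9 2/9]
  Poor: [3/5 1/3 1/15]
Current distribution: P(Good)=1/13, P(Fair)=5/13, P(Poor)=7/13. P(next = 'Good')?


P(next=Good) = Σᵢ P(now=i)×P(i→Good)
= 1/13×10/29 + 5/13×2/3 + 7/13×3/5
= 10/377 + 10/39 + 21/65 = 3427/5655

P = 3427/5655 ≈ 0.6060


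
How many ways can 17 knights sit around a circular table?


Circular arrangements of 17 distinct objects: fix one position to break rotational symmetry.
(n-1)! = 16! = 20922789888000

20922789888000


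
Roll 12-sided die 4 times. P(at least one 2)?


P(no 2)^4 = (11/12)^4 = 14641/20736
P(≥1) = 1 - 14641/20736 = 6095/20736

P = 6095/20736 ≈ 29.39%


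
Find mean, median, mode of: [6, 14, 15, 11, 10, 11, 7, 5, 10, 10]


Sorted: [5, 6, 7, 10, 10, 10, 11, 11, 14, 15]
Mean = 99/10
Median = 10
Freq: {6: 1, 14: 1, 15: 1, 11: 2, 10: 3, 7: 1, 5: 1}
Mode: [10]

Mean=99/10, Median=10, Mode=10


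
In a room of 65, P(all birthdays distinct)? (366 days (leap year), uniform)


P(all different) = Π(366-i)/366 for i=0..64
= (366/366)×(365/366)×...×(302/366)
= 0.002358

P ≈ 0.0024 ≈ 0.24%


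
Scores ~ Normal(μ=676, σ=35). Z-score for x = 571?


z = (x - μ)/σ = (571 - 676)/35 = -3.0

z = -3.0


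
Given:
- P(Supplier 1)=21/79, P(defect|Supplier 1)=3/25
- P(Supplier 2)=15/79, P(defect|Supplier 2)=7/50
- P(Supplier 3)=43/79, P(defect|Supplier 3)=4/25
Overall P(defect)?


P(B) = Σ P(B|Aᵢ)×P(Aᵢ)
  3/25×21/79 = 63/1975
  7/50×15/79 = 21/790
  4/25×43/79 = 172/1975
Sum = 23/158

P(defect) = 23/158 ≈ 14.56%


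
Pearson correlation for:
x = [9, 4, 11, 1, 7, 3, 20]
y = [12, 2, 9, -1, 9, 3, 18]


n=7, Σx=55, Σy=52, Σxy=646, Σx²=677, Σy²=644
r = (7×646 - 55×52)/√((7×677 - 55²)(7×644 - 52²))
= 1662/√(1714×1804) = 1662/√3092056 ≈ 1662/1758.4243 ≈ 0.9452

r ≈ 0.9452


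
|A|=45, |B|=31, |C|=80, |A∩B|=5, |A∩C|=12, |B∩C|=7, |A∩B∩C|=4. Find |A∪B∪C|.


|A∪B∪C| = 45+31+80-5-12-7+4 = 136

|A∪B∪C| = 136


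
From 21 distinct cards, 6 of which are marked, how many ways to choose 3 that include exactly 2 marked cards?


Choose 2 of the 6 marked cards and 1 of the other 15 cards:
C(6,2)×C(15,1) = 15×15 = 225

225


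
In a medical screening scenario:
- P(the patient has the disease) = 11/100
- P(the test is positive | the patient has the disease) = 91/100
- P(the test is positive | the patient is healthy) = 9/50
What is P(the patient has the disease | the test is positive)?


Using Bayes' theorem:
P(A|B) = P(B|A)·P(A) / P(B)

P(the test is positive) = 91/100 × 11/100 + 9/50 × 89/100
= 1001/10000 + 801/5000 = 2603/10000

P(the patient has the disease|the test is positive) = (1001/10000) / (2603/10000) = 1001/2603

P(the patient has the disease|the test is positive) = 1001/2603 ≈ 38.46%


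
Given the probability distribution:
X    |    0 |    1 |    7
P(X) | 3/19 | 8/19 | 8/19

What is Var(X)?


E[X] = 64/19
E[X²] = 400/19
Var(X) = E[X²] - (E[X])² = 400/19 - 4096/361 = 3504/361

Var(X) = 3504/361 ≈ 9.7064


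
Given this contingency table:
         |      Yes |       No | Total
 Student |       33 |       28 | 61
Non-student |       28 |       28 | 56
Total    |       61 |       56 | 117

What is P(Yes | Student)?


P(Yes | Student) = 33/(33+28) = 33/61

P(Yes|Student) = 33/61 ≈ 54.10%


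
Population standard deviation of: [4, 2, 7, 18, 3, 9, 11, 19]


Mean = 73/8
  (4-73/8)²=1681/64
  (2-73/8)²=3249/64
  (7-73/8)²=289/64
  (18-73/8)²=5041/64
  (3-73/8)²=2401/64
  (9-73/8)²=1/64
  (11-73/8)²=225/64
  (19-73/8)²=6241/64
Σ(x-μ)² = 2391/8
σ² = (2391/8)/8 = 2391/64

σ = √(2391/64) ≈ 6.1122


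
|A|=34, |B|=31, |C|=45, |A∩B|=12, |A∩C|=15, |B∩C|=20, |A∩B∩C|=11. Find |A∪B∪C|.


|A∪B∪C| = 34+31+45-12-15-20+11 = 74

|A∪B∪C| = 74


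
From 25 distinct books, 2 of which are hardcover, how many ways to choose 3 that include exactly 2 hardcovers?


Choose 2 of the 2 hardcovers and 1 of the other 23 books:
C(2,2)×C(23,1) = 1×23 = 23

23


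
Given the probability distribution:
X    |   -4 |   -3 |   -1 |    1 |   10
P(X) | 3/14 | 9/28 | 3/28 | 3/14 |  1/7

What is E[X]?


E[X] = Σ x·P(X=x)
= (-4)×(3/14) + (-3)×(9/28) + (-1)×(3/28) + (1)×(3/14) + (10)×(1/7)
= -2/7

E[X] = -2/7


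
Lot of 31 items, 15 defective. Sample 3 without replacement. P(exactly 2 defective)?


Hypergeometric: C(15,2)×C(16,1)/C(31,3)
= 105×16/4495 = 336/899

P(X=2) = 336/899 ≈ 37.37%


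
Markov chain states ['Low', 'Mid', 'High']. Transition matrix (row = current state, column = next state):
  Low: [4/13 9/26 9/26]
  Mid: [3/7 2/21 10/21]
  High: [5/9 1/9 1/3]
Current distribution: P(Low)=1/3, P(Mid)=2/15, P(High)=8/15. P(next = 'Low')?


P(next=Low) = Σᵢ P(now=i)×P(i→Low)
= 1/3×4/13 + 2/15×3/7 + 8/15×5/9
= 4/39 + 2/35 + 8/27 = 5602/12285

P = 5602/12285 ≈ 0.4560


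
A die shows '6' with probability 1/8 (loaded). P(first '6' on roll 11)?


Geometric: P(X=11) = (1-p)^(k-1)×p = (7/8)^10×1/8 = 282475249/8589934592

P(X=11) = 282475249/8589934592 ≈ 3.29%


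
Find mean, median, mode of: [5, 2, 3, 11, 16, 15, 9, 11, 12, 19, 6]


Sorted: [2, 3, 5, 6, 9, 11, 11, 12, 15, 16, 19]
Mean = 109/11
Median = 11
Freq: {5: 1, 2: 1, 3: 1, 11: 2, 16: 1, 15: 1, 9: 1, 12: 1, 19: 1, 6: 1}
Mode: [11]

Mean=109/11, Median=11, Mode=11


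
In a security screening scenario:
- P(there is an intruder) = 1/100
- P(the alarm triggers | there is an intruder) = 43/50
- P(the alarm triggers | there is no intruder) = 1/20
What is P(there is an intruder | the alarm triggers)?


Using Bayes' theorem:
P(A|B) = P(B|A)·P(A) / P(B)

P(the alarm triggers) = 43/50 × 1/100 + 1/20 × 99/100
= 43/5000 + 99/2000 = 581/10000

P(there is an intruder|the alarm triggers) = (43/5000) / (581/10000) = 86/581

P(there is an intruder|the alarm triggers) = 86/581 ≈ 14.80%


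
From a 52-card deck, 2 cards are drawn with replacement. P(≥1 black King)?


P(not a black King) = 50/52 = 25/26
P(none in 2 draws) = (25/26)^2 = 625/676
P(≥1 black King) = 1 - 625/676 = 51/676

P = 51/676 ≈ 7.54%


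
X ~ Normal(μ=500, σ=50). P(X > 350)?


z = (350-500)/50 = -3.0
P(X > 350) = 1 - P(Z ≤ -3.0) = 1 - 0.0013 = 0.9987

P(X > 350) ≈ 0.9987


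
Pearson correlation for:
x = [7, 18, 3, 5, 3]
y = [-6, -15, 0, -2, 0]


n=5, Σx=36, Σy=-23, Σxy=-322, Σx²=416, Σy²=265
r = (5×(-322) - 36×(-23))/√((5×416 - 36²)(5×265 - (-23)²))
= -782/√(784×796) = -782/√624064 ≈ -782/789.9772 ≈ -0.9899

r ≈ -0.9899


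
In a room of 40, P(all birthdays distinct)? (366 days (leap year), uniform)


P(all different) = Π(366-i)/366 for i=0..39
= (366/366)×(365/366)×...×(327/366)
= 0.109455

P ≈ 0.1095 ≈ 10.95%


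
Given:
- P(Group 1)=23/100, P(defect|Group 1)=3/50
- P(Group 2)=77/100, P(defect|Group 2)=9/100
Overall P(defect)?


P(B) = Σ P(B|Aᵢ)×P(Aᵢ)
  3/50×23/100 = 69/5000
  9/100×77/100 = 693/10000
Sum = 831/10000

P(defect) = 831/10000 ≈ 8.31%


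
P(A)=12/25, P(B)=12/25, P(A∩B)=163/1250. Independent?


P(A)×P(B) = 144/625
P(A∩B) = 163/1250
Not equal → NOT independent

No, not independent


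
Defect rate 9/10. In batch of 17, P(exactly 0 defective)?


Binomial: P(X=0) = C(17,0)×p^0×(1-p)^17
= 1 × 1 × 1/100000000000000000 = 1/100000000000000000

P(X=0) = 1/100000000000000000 ≈ 0.00%


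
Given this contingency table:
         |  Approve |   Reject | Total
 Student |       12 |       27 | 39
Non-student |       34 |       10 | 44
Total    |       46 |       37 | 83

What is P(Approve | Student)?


P(Approve | Student) = 12/(12+27) = 12/39 = 4/13

P(Approve|Student) = 4/13 ≈ 30.77%


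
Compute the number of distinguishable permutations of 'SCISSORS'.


Letters: 8, freq: {'S': 4, 'C': 1, 'I': 1, 'O': 1, 'R': 1}
8!/(4!×1!×1!×1!×1!) = 40320/24 = 1680

1680


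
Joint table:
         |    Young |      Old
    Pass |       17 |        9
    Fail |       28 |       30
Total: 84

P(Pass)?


P(Pass) = (17+9)/84 = 26/84 = 13/42

P(Pass) = 13/42 ≈ 30.95%


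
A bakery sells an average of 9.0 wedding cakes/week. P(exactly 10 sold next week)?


Poisson(λ=9.0): P(X=10) = e^(-λ)×λ^k/k!
= e^(-9.0) × 9.0^10 / 10!
≈ 0.0001234098041 × 3486784401 / 3628800 ≈ 0.118580

P(X=10) ≈ 0.118580 ≈ 11.86%


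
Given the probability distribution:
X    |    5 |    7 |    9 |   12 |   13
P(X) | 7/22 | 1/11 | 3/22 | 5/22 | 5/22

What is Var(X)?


E[X] = 201/22
E[X²] = 2081/22
Var(X) = E[X²] - (E[X])² = 2081/22 - 40401/484 = 5381/484

Var(X) = 5381/484 ≈ 11.1178


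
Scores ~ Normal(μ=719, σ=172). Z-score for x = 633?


z = (x - μ)/σ = (633 - 719)/172 = -0.5

z = -0.5


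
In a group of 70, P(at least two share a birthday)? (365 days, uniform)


P(all different) = Π(365-i)/365 for i=0..69
= 0.000840
P(match) = 1 - 0.000840 = 0.999160

P ≈ 0.9992 ≈ 99.92%


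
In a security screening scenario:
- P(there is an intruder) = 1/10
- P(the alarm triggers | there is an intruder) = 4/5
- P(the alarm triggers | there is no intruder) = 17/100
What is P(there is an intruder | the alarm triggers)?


Using Bayes' theorem:
P(A|B) = P(B|A)·P(A) / P(B)

P(the alarm triggers) = 4/5 × 1/10 + 17/100 × 9/10
= 2/25 + 153/1000 = 233/1000

P(there is an intruder|the alarm triggers) = (2/25) / (233/1000) = 80/233

P(there is an intruder|the alarm triggers) = 80/233 ≈ 34.33%


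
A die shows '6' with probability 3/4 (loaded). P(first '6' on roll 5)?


Geometric: P(X=5) = (1-p)^(k-1)×p = (1/4)^4×3/4 = 3/1024

P(X=5) = 3/1024 ≈ 0.29%


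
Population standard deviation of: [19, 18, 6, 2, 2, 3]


Mean = 50/6 = 25/3
  (19-25/3)²=1024/9
  (18-25/3)²=841/9
  (6-25/3)²=49/9
  (2-25/3)²=361/9
  (2-25/3)²=361/9
  (3-25/3)²=256/9
Σ(x-μ)² = 964/3
σ² = (964/3)/6 = 482/9

σ = √(482/9) ≈ 7.3182


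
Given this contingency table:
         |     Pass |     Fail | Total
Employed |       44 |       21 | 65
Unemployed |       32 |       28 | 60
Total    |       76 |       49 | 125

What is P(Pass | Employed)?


P(Pass | Employed) = 44/(44+21) = 44/65

P(Pass|Employed) = 44/65 ≈ 67.69%


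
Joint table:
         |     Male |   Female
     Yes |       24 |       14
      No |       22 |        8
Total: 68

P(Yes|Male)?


P(Yes|Male) = 24/(24+22) = 24/46 = 12/23

P = 12/23 ≈ 52.17%


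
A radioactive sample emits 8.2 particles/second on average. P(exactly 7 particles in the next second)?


Poisson(λ=8.2): P(X=7) = e^(-λ)×λ^k/k!
= e^(-8.2) × 8.2^7 / 7!
≈ 0.00027465357 × 2492854.70568 / 5040 ≈ 0.135848

P(X=7) ≈ 0.135848 ≈ 13.58%


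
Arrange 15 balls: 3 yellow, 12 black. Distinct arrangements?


15!/(3!×12!) = 455

455


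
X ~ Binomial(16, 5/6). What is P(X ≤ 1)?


P(X ≤ 1) = Σ P(X=i) for i=0..1
P(X=0) = 1/2821109907456
P(X=1) = 5/176319369216
Sum = 1/34828517376

P(X ≤ 1) = 1/34828517376 ≈ 0.00%


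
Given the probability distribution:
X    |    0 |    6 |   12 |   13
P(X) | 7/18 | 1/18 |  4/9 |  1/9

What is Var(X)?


E[X] = 64/9
E[X²] = 763/9
Var(X) = E[X²] - (E[X])² = 763/9 - 4096/81 = 2771/81

Var(X) = 2771/81 ≈ 34.2099


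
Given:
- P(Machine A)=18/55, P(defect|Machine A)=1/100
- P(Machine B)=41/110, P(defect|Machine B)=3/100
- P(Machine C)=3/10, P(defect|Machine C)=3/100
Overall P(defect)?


P(B) = Σ P(B|Aᵢ)×P(Aᵢ)
  1/100×18/55 = 9/2750
  3/100×41/110 = 123/11000
  3/100×3/10 = 9/1000
Sum = 129/5500

P(defect) = 129/5500 ≈ 2.35%


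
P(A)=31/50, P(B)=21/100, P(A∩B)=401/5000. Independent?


P(A)×P(B) = 651/5000
P(A∩B) = 401/5000
Not equal → NOT independent

No, not independent


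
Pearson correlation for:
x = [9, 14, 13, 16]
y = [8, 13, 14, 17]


n=4, Σx=52, Σy=52, Σxy=708, Σx²=702, Σy²=718
r = (4×708 - 52×52)/√((4×702 - 52²)(4×718 - 52²))
= 128/√(104×168) = 128/√17472 ≈ 128/132.1817 ≈ 0.9684

r ≈ 0.9684


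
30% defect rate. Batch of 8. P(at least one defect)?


P(all good) = (7/10)^8 = 5764801/100000000
P(≥1 defect) = 94235199/100000000

P = 94235199/100000000 ≈ 94.24%


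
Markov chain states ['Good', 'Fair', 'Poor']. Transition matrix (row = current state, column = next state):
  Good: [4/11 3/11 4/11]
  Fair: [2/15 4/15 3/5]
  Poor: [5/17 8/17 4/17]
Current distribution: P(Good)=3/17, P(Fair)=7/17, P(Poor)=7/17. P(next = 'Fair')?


P(next=Fair) = Σᵢ P(now=i)×P(i→Fair)
= 3/17×3/11 + 7/17×4/15 + 7/17×8/17
= 9/187 + 28/255 + 56/289 = 16771/47685

P = 16771/47685 ≈ 0.3517


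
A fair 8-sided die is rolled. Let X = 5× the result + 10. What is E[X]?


E[die] = (1+8)/2 = 9/2
E[X] = 5×9/2 + 10 = 65/2

E[X] = 65/2


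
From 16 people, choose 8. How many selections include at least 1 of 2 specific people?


Complement: C(16,8) - C(14,8) = 12870 - 3003 = 9867

9867


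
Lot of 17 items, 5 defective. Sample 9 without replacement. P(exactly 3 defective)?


Hypergeometric: C(5,3)×C(12,6)/C(17,9)
= 10×924/24310 = 84/221

P(X=3) = 84/221 ≈ 38.01%


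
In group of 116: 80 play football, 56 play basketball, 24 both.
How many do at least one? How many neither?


|A∪B| = 80+56-24 = 112
Neither = 116-112 = 4

At least one: 112; Neither: 4


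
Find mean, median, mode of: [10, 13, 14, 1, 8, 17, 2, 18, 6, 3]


Sorted: [1, 2, 3, 6, 8, 10, 13, 14, 17, 18]
Mean = 92/10 = 46/5
Median = 9
Freq: {10: 1, 13: 1, 14: 1, 1: 1, 8: 1, 17: 1, 2: 1, 18: 1, 6: 1, 3: 1}
Mode: No mode

Mean=46/5, Median=9, Mode=No mode


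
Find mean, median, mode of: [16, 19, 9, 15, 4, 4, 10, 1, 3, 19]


Sorted: [1, 3, 4, 4, 9, 10, 15, 16, 19, 19]
Mean = 100/10 = 10
Median = 19/2
Freq: {16: 1, 19: 2, 9: 1, 15: 1, 4: 2, 10: 1, 1: 1, 3: 1}
Mode: [4, 19]

Mean=10, Median=19/2, Mode=[4, 19]


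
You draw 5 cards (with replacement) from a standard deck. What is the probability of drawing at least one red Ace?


P(not a red Ace) = 50/52 = 25/26
P(none in 5 draws) = (25/26)^5 = 9765625/11881376
P(≥1 red Ace) = 1 - 9765625/11881376 = 2115751/11881376

P = 2115751/11881376 ≈ 17.81%


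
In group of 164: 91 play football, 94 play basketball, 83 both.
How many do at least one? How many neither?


|A∪B| = 91+94-83 = 102
Neither = 164-102 = 62

At least one: 102; Neither: 62


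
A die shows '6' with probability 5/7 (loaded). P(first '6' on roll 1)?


Geometric: P(X=1) = (1-p)^(k-1)×p = (2/7)^0×5/7 = 5/7

P(X=1) = 5/7 ≈ 71.43%


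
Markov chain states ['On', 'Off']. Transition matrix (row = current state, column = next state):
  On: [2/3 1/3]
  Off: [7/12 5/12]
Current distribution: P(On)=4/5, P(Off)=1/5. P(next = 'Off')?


P(next=Off) = Σᵢ P(now=i)×P(i→Off)
= 4/5×1/3 + 1/5×5/12
= 4/15 + 1/12 = 7/20

P = 7/20 ≈ 0.3500


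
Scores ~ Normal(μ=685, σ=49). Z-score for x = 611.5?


z = (x - μ)/σ = (611.5 - 685)/49 = -1.5

z = -1.5


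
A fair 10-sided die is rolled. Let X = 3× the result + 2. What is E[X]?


E[die] = (1+10)/2 = 11/2
E[X] = 3×11/2 + 2 = 37/2

E[X] = 37/2


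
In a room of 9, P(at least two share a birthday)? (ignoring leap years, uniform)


P(all different) = Π(365-i)/365 for i=0..8
= 0.905376
P(match) = 1 - 0.905376 = 0.094624

P ≈ 0.0946 ≈ 9.46%


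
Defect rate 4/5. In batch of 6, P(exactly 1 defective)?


Binomial: P(X=1) = C(6,1)×p^1×(1-p)^5
= 6 × 4/5 × 1/3125 = 24/15625

P(X=1) = 24/15625 ≈ 0.15%


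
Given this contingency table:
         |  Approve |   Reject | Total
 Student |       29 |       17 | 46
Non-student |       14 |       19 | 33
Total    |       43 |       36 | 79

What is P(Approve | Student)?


P(Approve | Student) = 29/(29+17) = 29/46

P(Approve|Student) = 29/46 ≈ 63.04%


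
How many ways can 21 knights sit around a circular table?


Circular arrangements of 21 distinct objects: fix one position to break rotational symmetry.
(n-1)! = 20! = 2432902008176640000

2432902008176640000


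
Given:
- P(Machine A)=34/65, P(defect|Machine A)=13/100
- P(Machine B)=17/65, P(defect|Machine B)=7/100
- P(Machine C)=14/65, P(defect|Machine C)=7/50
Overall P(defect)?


P(B) = Σ P(B|Aᵢ)×P(Aᵢ)
  13/100×34/65 = 17/250
  7/100×17/65 = 119/6500
  7/50×14/65 = 49/1625
Sum = 757/6500

P(defect) = 757/6500 ≈ 11.65%


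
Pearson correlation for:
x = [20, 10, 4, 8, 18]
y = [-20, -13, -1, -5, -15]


n=5, Σx=60, Σy=-54, Σxy=-844, Σx²=904, Σy²=820
r = (5×(-844) - 60×(-54))/√((5×904 - 60²)(5×820 - (-54)²))
= -980/√(920×1184) = -980/√1089280 ≈ -980/1043.6858 ≈ -0.9390

r ≈ -0.9390


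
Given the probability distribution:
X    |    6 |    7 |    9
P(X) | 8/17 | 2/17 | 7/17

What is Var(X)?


E[X] = 125/17
E[X²] = 953/17
Var(X) = E[X²] - (E[X])² = 953/17 - 15625/289 = 576/289

Var(X) = 576/289 ≈ 1.9931


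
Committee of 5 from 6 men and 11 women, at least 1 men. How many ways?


Count by #men:
  1M,4W: C(6,1)×C(11,4)=1980
  2M,3W: C(6,2)×C(11,3)=2475
  3M,2W: C(6,3)×C(11,2)=1100
  4M,1W: C(6,4)×C(11,1)=165
  5M,0W: C(6,5)×C(11,0)=6
Total = 5726

5726


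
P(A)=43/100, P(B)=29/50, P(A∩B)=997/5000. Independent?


P(A)×P(B) = 1247/5000
P(A∩B) = 997/5000
Not equal → NOT independent

No, not independent


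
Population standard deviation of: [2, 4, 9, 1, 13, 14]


Mean = 43/6
  (2-43/6)²=961/36
  (4-43/6)²=361/36
  (9-43/6)²=121/36
  (1-43/6)²=1369/36
  (13-43/6)²=1225/36
  (14-43/6)²=1681/36
Σ(x-μ)² = 953/6
σ² = (953/6)/6 = 953/36

σ = √(953/36) ≈ 5.1451


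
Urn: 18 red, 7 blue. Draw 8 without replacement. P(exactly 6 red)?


Hypergeometric: C(18,6)×C(7,2)/C(25,8)
= 18564×21/1081575 = 43316/120175

P(X=6) = 43316/120175 ≈ 36.04%


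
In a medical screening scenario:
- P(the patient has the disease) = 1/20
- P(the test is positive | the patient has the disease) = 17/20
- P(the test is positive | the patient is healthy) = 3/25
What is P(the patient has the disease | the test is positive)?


Using Bayes' theorem:
P(A|B) = P(B|A)·P(A) / P(B)

P(the test is positive) = 17/20 × 1/20 + 3/25 × 19/20
= 17/400 + 57/500 = 313/2000

P(the patient has the disease|the test is positive) = (17/400) / (313/2000) = 85/313

P(the patient has the disease|the test is positive) = 85/313 ≈ 27.16%


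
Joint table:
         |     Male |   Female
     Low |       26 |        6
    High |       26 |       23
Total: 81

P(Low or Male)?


P(Low∨Male) = P(Low) + P(Male) - P(Low∧Male)
= (32 + 52 - 26)/81 = 58/81

P = 58/81 ≈ 71.60%


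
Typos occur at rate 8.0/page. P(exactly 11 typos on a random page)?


Poisson(λ=8.0): P(X=11) = e^(-λ)×λ^k/k!
= e^(-8.0) × 8.0^11 / 11!
≈ 0.0003354626279 × 8589934592 / 39916800 ≈ 0.072190

P(X=11) ≈ 0.072190 ≈ 7.22%


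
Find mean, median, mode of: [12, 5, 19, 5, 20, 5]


Sorted: [5, 5, 5, 12, 19, 20]
Mean = 66/6 = 11
Median = 17/2
Freq: {12: 1, 5: 3, 19: 1, 20: 1}
Mode: [5]

Mean=11, Median=17/2, Mode=5


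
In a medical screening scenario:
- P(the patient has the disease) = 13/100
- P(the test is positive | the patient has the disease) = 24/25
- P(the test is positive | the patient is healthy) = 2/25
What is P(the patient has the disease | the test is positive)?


Using Bayes' theorem:
P(A|B) = P(B|A)·P(A) / P(B)

P(the test is positive) = 24/25 × 13/100 + 2/25 × 87/100
= 78/625 + 87/1250 = 243/1250

P(the patient has the disease|the test is positive) = (78/625) / (243/1250) = 52/81

P(the patient has the disease|the test is positive) = 52/81 ≈ 64.20%


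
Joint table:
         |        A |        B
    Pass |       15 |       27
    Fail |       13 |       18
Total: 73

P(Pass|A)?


P(Pass|A) = 15/(15+13) = 15/28

P = 15/28 ≈ 53.57%


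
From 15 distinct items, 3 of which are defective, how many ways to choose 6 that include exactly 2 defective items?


Choose 2 of the 3 defective items and 4 of the other 12 items:
C(3,2)×C(12,4) = 3×495 = 1485

1485


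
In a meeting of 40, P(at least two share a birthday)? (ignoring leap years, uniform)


P(all different) = Π(365-i)/365 for i=0..39
= 0.108768
P(match) = 1 - 0.108768 = 0.891232

P ≈ 0.8912 ≈ 89.12%


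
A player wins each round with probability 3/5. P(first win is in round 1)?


Geometric: P(X=1) = (1-p)^(k-1)×p = (2/5)^0×3/5 = 3/5

P(X=1) = 3/5 ≈ 60.00%


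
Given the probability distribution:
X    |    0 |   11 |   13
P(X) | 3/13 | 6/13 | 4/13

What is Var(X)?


E[X] = 118/13
E[X²] = 1402/13
Var(X) = E[X²] - (E[X])² = 1402/13 - 13924/169 = 4302/169

Var(X) = 4302/169 ≈ 25.4556


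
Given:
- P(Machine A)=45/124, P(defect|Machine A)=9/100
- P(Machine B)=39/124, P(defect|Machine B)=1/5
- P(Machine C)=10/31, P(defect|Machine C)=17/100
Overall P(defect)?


P(B) = Σ P(B|Aᵢ)×P(Aᵢ)
  9/100×45/124 = 81/2480
  1/5×39/124 = 39/620
  17/100×10/31 = 17/310
Sum = 373/2480

P(defect) = 373/2480 ≈ 15.04%


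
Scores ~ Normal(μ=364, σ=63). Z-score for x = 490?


z = (x - μ)/σ = (490 - 364)/63 = 2.0

z = 2.0


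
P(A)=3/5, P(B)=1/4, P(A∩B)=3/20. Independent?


P(A)×P(B) = 3/20
P(A∩B) = 3/20
Equal ✓ → Independent

Yes, independent


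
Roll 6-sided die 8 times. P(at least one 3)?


P(no 3)^8 = (5/6)^8 = 390625/1679616
P(≥1) = 1 - 390625/1679616 = 1288991/1679616

P = 1288991/1679616 ≈ 76.74%


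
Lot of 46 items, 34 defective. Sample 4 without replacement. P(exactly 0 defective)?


Hypergeometric: C(34,0)×C(12,4)/C(46,4)
= 1×495/163185 = 3/989

P(X=0) = 3/989 ≈ 0.30%


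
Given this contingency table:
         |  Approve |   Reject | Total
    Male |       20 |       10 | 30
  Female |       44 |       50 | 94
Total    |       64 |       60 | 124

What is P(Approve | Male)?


P(Approve | Male) = 20/(20+10) = 20/30 = 2/3

P(Approve|Male) = 2/3 ≈ 66.67%


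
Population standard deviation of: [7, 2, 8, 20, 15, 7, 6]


Mean = 65/7
  (7-65/7)²=256/49
  (2-65/7)²=2601/49
  (8-65/7)²=81/49
  (20-65/7)²=5625/49
  (15-65/7)²=1600/49
  (7-65/7)²=256/49
  (6-65/7)²=529/49
Σ(x-μ)² = 1564/7
σ² = (1564/7)/7 = 1564/49

σ = √(1564/49) ≈ 5.6496


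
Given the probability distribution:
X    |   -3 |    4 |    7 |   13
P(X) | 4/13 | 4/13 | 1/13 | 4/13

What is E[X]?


E[X] = Σ x·P(X=x)
= (-3)×(4/13) + (4)×(4/13) + (7)×(1/13) + (13)×(4/13)
= 63/13

E[X] = 63/13


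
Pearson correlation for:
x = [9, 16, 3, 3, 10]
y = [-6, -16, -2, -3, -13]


n=5, Σx=41, Σy=-40, Σxy=-455, Σx²=455, Σy²=474
r = (5×(-455) - 41×(-40))/√((5×455 - 41²)(5×474 - (-40)²))
= -635/√(594×770) = -635/√457380 ≈ -635/676.2988 ≈ -0.9389

r ≈ -0.9389


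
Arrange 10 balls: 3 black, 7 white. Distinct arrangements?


10!/(3!×7!) = 120

120


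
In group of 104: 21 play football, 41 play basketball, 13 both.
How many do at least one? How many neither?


|A∪B| = 21+41-13 = 49
Neither = 104-49 = 55

At least one: 49; Neither: 55


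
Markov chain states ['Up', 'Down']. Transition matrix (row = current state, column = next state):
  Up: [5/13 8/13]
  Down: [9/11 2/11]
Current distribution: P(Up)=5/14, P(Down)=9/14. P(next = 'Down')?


P(next=Down) = Σᵢ P(now=i)×P(i→Down)
= 5/14×8/13 + 9/14×2/11
= 20/91 + 9/77 = 337/1001

P = 337/1001 ≈ 0.3367


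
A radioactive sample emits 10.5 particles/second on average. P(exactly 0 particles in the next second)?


Poisson(λ=10.5): P(X=0) = e^(-λ)×λ^k/k!
= e^(-10.5) × 10.5^0 / 0!
≈ 2.753644935e-05 × 1 / 1 ≈ 0.000028

P(X=0) ≈ 0.000028 ≈ 0.00%


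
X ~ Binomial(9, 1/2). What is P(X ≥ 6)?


P(X ≥ 6) = Σ P(X=i) for i=6..9
P(X=6) = 21/128
P(X=7) = 9/128
P(X=8) = 9/512
P(X=9) = 1/512
Sum = 65/256

P(X ≥ 6) = 65/256 ≈ 25.39%


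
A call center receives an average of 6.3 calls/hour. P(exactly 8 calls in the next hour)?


Poisson(λ=6.3): P(X=8) = e^(-λ)×λ^k/k!
= e^(-6.3) × 6.3^8 / 8!
≈ 0.001836304777 × 2481557.80268 / 40320 ≈ 0.113018

P(X=8) ≈ 0.113018 ≈ 11.30%


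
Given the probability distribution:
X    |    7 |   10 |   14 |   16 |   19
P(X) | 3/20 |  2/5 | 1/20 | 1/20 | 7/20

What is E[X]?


E[X] = Σ x·P(X=x)
= (7)×(3/20) + (10)×(2/5) + (14)×(1/20) + (16)×(1/20) + (19)×(7/20)
= 66/5

E[X] = 66/5


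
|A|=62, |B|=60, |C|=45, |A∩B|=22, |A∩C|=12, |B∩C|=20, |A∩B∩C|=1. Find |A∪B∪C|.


|A∪B∪C| = 62+60+45-22-12-20+1 = 114

|A∪B∪C| = 114


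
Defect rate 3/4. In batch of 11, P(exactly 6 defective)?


Binomial: P(X=6) = C(11,6)×p^6×(1-p)^5
= 462 × 729/4096 × 1/1024 = 168399/2097152

P(X=6) = 168399/2097152 ≈ 8.03%


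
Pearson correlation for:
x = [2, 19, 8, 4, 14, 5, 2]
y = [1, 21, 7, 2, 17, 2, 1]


n=7, Σx=54, Σy=51, Σxy=715, Σx²=670, Σy²=789
r = (7×715 - 54×51)/√((7×670 - 54²)(7×789 - 51²))
= 2251/√(1774×2922) = 2251/√5183628 ≈ 2251/2276.7582 ≈ 0.9887

r ≈ 0.9887


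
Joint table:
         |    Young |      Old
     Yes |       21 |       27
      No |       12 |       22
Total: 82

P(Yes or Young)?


P(Yes∨Young) = P(Yes) + P(Young) - P(Yes∧Young)
= (48 + 33 - 21)/82 = 60/82 = 30/41

P = 30/41 ≈ 73.17%


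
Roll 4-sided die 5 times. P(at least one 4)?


P(no 4)^5 = (3/4)^5 = 243/1024
P(≥1) = 1 - 243/1024 = 781/1024

P = 781/1024 ≈ 76.27%


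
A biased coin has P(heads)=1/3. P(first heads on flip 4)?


Geometric: P(X=4) = (1-p)^(k-1)×p = (2/3)^3×1/3 = 8/81

P(X=4) = 8/81 ≈ 9.88%


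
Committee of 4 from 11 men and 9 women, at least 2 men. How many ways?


Count by #men:
  2M,2W: C(11,2)×C(9,2)=1980
  3M,1W: C(11,3)×C(9,1)=1485
  4M,0W: C(11,4)×C(9,0)=330
Total = 3795

3795


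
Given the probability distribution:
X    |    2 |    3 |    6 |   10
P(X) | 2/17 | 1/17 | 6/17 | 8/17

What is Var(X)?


E[X] = 123/17
E[X²] = 1033/17
Var(X) = E[X²] - (E[X])² = 1033/17 - 15129/289 = 2432/289

Var(X) = 2432/289 ≈ 8.4152


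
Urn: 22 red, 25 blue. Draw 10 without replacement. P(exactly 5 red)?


Hypergeometric: C(22,5)×C(25,5)/C(47,10)
= 26334×53130/5178066751 = 291060/1077193

P(X=5) = 291060/1077193 ≈ 27.02%


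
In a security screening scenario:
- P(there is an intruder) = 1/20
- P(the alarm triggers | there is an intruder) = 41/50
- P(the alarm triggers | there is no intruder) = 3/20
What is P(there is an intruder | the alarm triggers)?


Using Bayes' theorem:
P(A|B) = P(B|A)·P(A) / P(B)

P(the alarm triggers) = 41/50 × 1/20 + 3/20 × 19/20
= 41/1000 + 57/400 = 367/2000

P(there is an intruder|the alarm triggers) = (41/1000) / (367/2000) = 82/367

P(there is an intruder|the alarm triggers) = 82/367 ≈ 22.34%


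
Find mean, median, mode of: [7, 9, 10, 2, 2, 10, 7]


Sorted: [2, 2, 7, 7, 9, 10, 10]
Mean = 47/7
Median = 7
Freq: {7: 2, 9: 1, 10: 2, 2: 2}
Mode: [2, 7, 10]

Mean=47/7, Median=7, Mode=[2, 7, 10]


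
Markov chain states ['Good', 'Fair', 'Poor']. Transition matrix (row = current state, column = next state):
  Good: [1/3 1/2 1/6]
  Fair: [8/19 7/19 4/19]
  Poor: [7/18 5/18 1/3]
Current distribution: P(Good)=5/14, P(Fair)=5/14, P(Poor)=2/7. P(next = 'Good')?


P(next=Good) = Σᵢ P(now=i)×P(i→Good)
= 5/14×1/3 + 5/14×8/19 + 2/7×7/18
= 5/42 + 20/133 + 1/9 = 911/2394

P = 911/2394 ≈ 0.3805


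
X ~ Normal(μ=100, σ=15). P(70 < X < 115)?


z₁=(70-100)/15=-2.0, z₂=(115-100)/15=1.0
P = Φ(1.0) - Φ(-2.0) = 0.841345 - 0.022750 = 0.818595 ≈ 0.8186

P(70 < X < 115) ≈ 0.8186


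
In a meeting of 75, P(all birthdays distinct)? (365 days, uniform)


P(all different) = Π(365-i)/365 for i=0..74
= (365/365)×(364/365)×...×(291/365)
= 0.000280

P ≈ 0.0003 ≈ 0.03%


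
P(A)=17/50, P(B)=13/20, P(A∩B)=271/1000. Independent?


P(A)×P(B) = 221/1000
P(A∩B) = 271/1000
Not equal → NOT independent

No, not independent


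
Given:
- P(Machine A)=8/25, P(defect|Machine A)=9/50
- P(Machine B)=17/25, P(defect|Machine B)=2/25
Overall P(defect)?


P(B) = Σ P(B|Aᵢ)×P(Aᵢ)
  9/50×8/25 = 36/625
  2/25×17/25 = 34/625
Sum = 14/125

P(defect) = 14/125 ≈ 11.20%


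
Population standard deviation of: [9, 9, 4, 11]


Mean = 33/4
  (9-33/4)²=9/16
  (9-33/4)²=9/16
  (4-33/4)²=289/16
  (11-33/4)²=121/16
Σ(x-μ)² = 107/4
σ² = (107/4)/4 = 107/16

σ = √(107/16) ≈ 2.5860


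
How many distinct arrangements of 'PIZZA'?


Letters: 5, freq: {'P': 1, 'I': 1, 'Z': 2, 'A': 1}
5!/(1!×1!×2!×1!) = 120/2 = 60

60


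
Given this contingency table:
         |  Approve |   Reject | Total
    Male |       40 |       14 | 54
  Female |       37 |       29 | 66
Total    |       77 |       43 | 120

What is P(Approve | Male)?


P(Approve | Male) = 40/(40+14) = 40/54 = 20/27

P(Approve|Male) = 20/27 ≈ 74.07%


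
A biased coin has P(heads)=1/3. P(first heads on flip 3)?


Geometric: P(X=3) = (1-p)^(k-1)×p = (2/3)^2×1/3 = 4/27

P(X=3) = 4/27 ≈ 14.81%


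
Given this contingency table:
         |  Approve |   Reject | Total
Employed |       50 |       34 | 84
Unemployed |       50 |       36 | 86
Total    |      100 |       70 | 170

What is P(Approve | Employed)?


P(Approve | Employed) = 50/(50+34) = 50/84 = 25/42

P(Approve|Employed) = 25/42 ≈ 59.52%


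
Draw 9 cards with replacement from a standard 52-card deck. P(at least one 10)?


P(not a 10) = 48/52 = 12/13
P(none in 9 draws) = (12/13)^9 = 5159780352/10604499373
P(≥1 10) = 1 - 5159780352/10604499373 = 5444719021/10604499373

P = 5444719021/10604499373 ≈ 51.34%


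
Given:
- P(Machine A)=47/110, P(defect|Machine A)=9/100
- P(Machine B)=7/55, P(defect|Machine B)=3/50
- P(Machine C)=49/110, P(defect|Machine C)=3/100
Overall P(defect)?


P(B) = Σ P(B|Aᵢ)×P(Aᵢ)
  9/100×47/110 = 423/11000
  3/50×7/55 = 21/2750
  3/100×49/110 = 147/11000
Sum = 327/5500

P(defect) = 327/5500 ≈ 5.95%


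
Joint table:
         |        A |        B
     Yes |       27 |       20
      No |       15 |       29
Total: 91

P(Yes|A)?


P(Yes|A) = 27/(27+15) = 27/42 = 9/14

P = 9/14 ≈ 64.29%


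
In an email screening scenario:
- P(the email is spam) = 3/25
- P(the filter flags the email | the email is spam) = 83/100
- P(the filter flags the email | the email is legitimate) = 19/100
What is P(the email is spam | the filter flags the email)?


Using Bayes' theorem:
P(A|B) = P(B|A)·P(A) / P(B)

P(the filter flags the email) = 83/100 × 3/25 + 19/100 × 22/25
= 249/2500 + 209/1250 = 667/2500

P(the email is spam|the filter flags the email) = (249/2500) / (667/2500) = 249/667

P(the email is spam|the filter flags the email) = 249/667 ≈ 37.33%


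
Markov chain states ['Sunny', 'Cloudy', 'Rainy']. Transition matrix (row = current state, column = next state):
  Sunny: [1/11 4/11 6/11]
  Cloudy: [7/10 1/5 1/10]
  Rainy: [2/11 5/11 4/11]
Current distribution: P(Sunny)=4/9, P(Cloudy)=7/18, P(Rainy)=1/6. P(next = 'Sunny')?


P(next=Sunny) = Σᵢ P(now=i)×P(i→Sunny)
= 4/9×1/11 + 7/18×7/10 + 1/6×2/11
= 4/99 + 49/180 + 1/33 = 679/1980

P = 679/1980 ≈ 0.3429


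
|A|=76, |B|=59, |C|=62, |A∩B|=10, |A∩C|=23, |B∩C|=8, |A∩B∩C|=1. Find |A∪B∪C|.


|A∪B∪C| = 76+59+62-10-23-8+1 = 157

|A∪B∪C| = 157


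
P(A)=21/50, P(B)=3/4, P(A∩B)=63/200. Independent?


P(A)×P(B) = 63/200
P(A∩B) = 63/200
Equal ✓ → Independent

Yes, independent


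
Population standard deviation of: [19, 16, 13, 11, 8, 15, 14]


Mean = 96/7
  (19-96/7)²=1369/49
  (16-96/7)²=256/49
  (13-96/7)²=25/49
  (11-96/7)²=361/49
  (8-96/7)²=1600/49
  (15-96/7)²=81/49
  (14-96/7)²=4/49
Σ(x-μ)² = 528/7
σ² = (528/7)/7 = 528/49

σ = √(528/49) ≈ 3.2826


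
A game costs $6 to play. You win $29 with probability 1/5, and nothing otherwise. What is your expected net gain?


E[gain] = (29-6)×1/5 + (-6)×4/5
= 23/5 - 24/5 = -1/5

Expected net gain = $-1/5 ≈ $-0.20


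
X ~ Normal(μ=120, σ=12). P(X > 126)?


z = (126-120)/12 = 0.5
P(X > 126) = 1 - P(Z ≤ 0.5) = 1 - 0.6915 = 0.3085

P(X > 126) ≈ 0.3085


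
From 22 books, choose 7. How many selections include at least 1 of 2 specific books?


Complement: C(22,7) - C(20,7) = 170544 - 77520 = 93024

93024


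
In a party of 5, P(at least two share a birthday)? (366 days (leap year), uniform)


P(all different) = Π(366-i)/366 for i=0..4
= 0.972938
P(match) = 1 - 0.972938 = 0.027062

P ≈ 0.0271 ≈ 2.71%


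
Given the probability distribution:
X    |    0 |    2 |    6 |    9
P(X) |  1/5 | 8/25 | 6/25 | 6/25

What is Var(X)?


E[X] = 106/25
E[X²] = 734/25
Var(X) = E[X²] - (E[X])² = 734/25 - 11236/625 = 7114/625

Var(X) = 7114/625 ≈ 11.3824


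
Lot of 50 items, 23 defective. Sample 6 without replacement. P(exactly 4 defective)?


Hypergeometric: C(23,4)×C(27,2)/C(50,6)
= 8855×351/15890700 = 1287/6580

P(X=4) = 1287/6580 ≈ 19.56%


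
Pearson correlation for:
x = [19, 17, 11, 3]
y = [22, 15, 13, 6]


n=4, Σx=50, Σy=56, Σxy=834, Σx²=780, Σy²=914
r = (4×834 - 50×56)/√((4×780 - 50²)(4×914 - 56²))
= 536/√(620×520) = 536/√322400 ≈ 536/567.8028 ≈ 0.9440

r ≈ 0.9440


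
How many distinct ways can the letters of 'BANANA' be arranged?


Letters: 6, freq: {'B': 1, 'A': 3, 'N': 2}
6!/(1!×3!×2!) = 720/12 = 60

60


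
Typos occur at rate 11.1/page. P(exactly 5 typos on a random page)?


Poisson(λ=11.1): P(X=5) = e^(-λ)×λ^k/k!
= e^(-11.1) × 11.1^5 / 5!
≈ 1.511232382e-05 × 168505.81551 / 120 ≈ 0.021221

P(X=5) ≈ 0.021221 ≈ 2.12%


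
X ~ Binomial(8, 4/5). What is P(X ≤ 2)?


P(X ≤ 2) = Σ P(X=i) for i=0..2
P(X=0) = 1/390625
P(X=1) = 32/390625
P(X=2) = 448/390625
Sum = 481/390625

P(X ≤ 2) = 481/390625 ≈ 0.12%


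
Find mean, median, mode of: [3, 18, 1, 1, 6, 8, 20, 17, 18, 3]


Sorted: [1, 1, 3, 3, 6, 8, 17, 18, 18, 20]
Mean = 95/10 = 19/2
Median = 7
Freq: {3: 2, 18: 2, 1: 2, 6: 1, 8: 1, 20: 1, 17: 1}
Mode: [1, 3, 18]

Mean=19/2, Median=7, Mode=[1, 3, 18]


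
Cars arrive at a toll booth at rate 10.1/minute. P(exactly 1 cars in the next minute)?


Poisson(λ=10.1): P(X=1) = e^(-λ)×λ^k/k!
= e^(-10.1) × 10.1^1 / 1!
≈ 4.107955523e-05 × 10.1 / 1 ≈ 0.000415

P(X=1) ≈ 0.000415 ≈ 0.04%


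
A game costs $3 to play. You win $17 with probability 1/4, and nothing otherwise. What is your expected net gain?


E[gain] = (17-3)×1/4 + (-3)×3/4
= 7/2 - 9/4 = 5/4

Expected net gain = $5/4 ≈ $1.25


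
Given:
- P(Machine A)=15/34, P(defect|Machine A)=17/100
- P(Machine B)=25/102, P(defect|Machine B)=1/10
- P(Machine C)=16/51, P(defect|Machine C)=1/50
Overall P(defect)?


P(B) = Σ P(B|Aᵢ)×P(Aᵢ)
  17/100×15/34 = 3/40
  1/10×25/102 = 5/204
  1/50×16/51 = 8/1275
Sum = 1079/10200

P(defect) = 1079/10200 ≈ 10.58%
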